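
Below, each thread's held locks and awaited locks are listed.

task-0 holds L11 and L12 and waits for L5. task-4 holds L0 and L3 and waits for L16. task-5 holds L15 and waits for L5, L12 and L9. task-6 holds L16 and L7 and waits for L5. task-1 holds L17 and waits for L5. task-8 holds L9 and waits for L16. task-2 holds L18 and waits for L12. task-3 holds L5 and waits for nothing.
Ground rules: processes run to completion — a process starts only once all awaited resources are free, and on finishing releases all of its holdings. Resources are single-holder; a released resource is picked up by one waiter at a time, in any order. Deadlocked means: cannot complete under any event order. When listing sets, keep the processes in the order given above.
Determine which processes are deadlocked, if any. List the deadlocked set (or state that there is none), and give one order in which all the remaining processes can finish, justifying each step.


Nothing here is deadlocked.
Key observation: no waiting chain loops back on itself — every chain ends at a process that waits on nothing, so everyone eventually runs.
A valid finishing order for the others: task-3, task-6, task-0, task-8, task-1, task-2, task-5, task-4.
Check, step by step:
  task-3: no waits; runs immediately, freeing L5
  run task-6 (all its waits — L5 — are resolved); releases L16 and L7
  run task-0 (all its waits — L5 — are resolved); releases L11 and L12
  run task-8 (all its waits — L16 — are resolved); releases L9
  run task-1 (all its waits — L5 — are resolved); releases L17
  run task-2 (all its waits — L12 — are resolved); releases L18
  run task-5 (all its waits — L5, L12 and L9 — are resolved); releases L15
  run task-4 (all its waits — L16 — are resolved); releases L0 and L3


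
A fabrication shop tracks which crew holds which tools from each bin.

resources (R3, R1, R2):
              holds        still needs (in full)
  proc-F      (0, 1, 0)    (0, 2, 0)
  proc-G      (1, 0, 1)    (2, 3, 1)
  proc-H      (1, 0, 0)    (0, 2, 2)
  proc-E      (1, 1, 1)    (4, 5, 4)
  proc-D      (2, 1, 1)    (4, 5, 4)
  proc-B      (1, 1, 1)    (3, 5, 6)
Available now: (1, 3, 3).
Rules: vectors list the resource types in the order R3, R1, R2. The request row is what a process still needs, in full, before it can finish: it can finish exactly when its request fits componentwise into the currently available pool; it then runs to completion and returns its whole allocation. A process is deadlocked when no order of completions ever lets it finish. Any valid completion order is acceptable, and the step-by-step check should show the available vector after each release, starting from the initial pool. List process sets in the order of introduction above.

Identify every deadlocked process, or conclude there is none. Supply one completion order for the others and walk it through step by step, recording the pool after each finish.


Deadlocked set: proc-E, proc-D and proc-B.
Key observation: proc-F, proc-H, proc-G can finish, but then (3, 4, 4) is all there is, and the blocked group's R1 demands exceed it.
The rest can finish in the order proc-F, proc-H, proc-G. Step-by-step check:
  pool = (1, 3, 3)
  run proc-F (needs (0, 2, 0), free (1, 3, 3)); after release of (0, 1, 0) the pool is (1, 4, 3)
  run proc-H (needs (0, 2, 2), free (1, 4, 3)); after release of (1, 0, 0) the pool is (2, 4, 3)
  run proc-G (needs (2, 3, 1), free (2, 4, 3)); after release of (1, 0, 1) the pool is (3, 4, 4)
None of the blocked processes ever fits:
  proc-E still needs (4, 5, 4) but only (3, 4, 4) is free — short on R3 and R1
  proc-D still needs (4, 5, 4) but only (3, 4, 4) is free — short on R3 and R1
  proc-B still needs (3, 5, 6) but only (3, 4, 4) is free — short on R1 and R2


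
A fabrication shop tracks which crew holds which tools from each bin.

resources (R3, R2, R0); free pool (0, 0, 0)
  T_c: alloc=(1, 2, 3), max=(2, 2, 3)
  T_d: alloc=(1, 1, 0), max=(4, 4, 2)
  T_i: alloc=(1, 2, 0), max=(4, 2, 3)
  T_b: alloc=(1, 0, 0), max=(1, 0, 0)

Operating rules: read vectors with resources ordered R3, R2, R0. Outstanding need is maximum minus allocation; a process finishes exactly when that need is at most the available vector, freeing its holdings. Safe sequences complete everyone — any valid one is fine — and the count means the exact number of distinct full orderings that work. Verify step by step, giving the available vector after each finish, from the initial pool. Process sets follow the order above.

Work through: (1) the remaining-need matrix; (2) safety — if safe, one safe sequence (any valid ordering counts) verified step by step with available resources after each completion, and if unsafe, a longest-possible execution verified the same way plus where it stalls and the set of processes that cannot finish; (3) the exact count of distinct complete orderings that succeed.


(1) Need matrix, components ordered R3, R2, R0:
  T_c: (1, 0, 0)
  T_d: (3, 3, 2)
  T_i: (3, 0, 3)
  T_b: (0, 0, 0)
(2) The state is UNSAFE.
Key observation: once T_b, T_c finish, the pool peaks at (2, 2, 3) — and every remaining process still needs more R3 than that.
Going as far as possible: T_b, T_c; after that, nothing fits. Verifying each step:
  pool = (0, 0, 0)
  run T_b (needs (0, 0, 0), free (0, 0, 0)); after release of (1, 0, 0) the pool is (1, 0, 0)
  run T_c (needs (1, 0, 0), free (1, 0, 0)); after release of (1, 2, 3) the pool is (2, 2, 3)
  T_d cannot run: need (3, 3, 2) vs free (2, 2, 3) (insufficient R3 and R2)
  T_i cannot run: need (3, 0, 3) vs free (2, 2, 3) (insufficient R3)
Never able to finish: T_d and T_i.
(3) The exact count: 0 of the possible complete orderings are safe sequences.


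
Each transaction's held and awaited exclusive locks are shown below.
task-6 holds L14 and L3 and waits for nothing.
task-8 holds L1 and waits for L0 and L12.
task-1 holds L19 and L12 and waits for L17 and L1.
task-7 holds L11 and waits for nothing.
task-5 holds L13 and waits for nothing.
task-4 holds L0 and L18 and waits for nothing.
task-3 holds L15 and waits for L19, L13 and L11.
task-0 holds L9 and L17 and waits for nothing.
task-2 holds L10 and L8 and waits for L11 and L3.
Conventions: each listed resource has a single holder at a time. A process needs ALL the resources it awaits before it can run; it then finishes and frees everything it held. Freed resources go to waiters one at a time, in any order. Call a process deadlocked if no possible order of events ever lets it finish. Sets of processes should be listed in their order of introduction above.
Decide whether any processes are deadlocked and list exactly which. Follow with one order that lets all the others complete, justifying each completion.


The deadlocked set is task-8, task-1 and task-3.
Key observation: nobody on the ring task-8 -> task-1 -> task-8 can start until another member finishes, which never happens; task-3 waits into the deadlock from upstream.
A valid finishing order for the others: task-4, task-0, task-7, task-6, task-5, task-2.
Verifying each step:
  run task-4 (it waits on nothing); releases L0 and L18
  run task-0 (it waits on nothing); releases L9 and L17
  run task-7 (it waits on nothing); releases L11
  run task-6 (it waits on nothing); releases L14 and L3
  run task-5 (it waits on nothing); releases L13
  task-2 waits on L11 and L3 — all released -> runs and releases L10 and L8


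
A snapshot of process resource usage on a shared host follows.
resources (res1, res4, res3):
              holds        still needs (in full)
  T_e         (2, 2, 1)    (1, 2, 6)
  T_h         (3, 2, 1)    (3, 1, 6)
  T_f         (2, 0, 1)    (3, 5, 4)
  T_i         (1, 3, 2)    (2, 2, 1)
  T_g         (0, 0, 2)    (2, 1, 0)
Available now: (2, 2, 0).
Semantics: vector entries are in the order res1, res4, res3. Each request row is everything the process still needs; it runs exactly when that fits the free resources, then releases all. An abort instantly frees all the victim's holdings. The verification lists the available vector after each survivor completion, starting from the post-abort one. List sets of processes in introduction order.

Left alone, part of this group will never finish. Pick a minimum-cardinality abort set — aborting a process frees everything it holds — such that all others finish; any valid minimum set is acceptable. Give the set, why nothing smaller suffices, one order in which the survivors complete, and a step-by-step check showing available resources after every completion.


Abort T_e.
Key observation: no ordering could ever have run T_h before the abort of T_e; with (2, 2, 1) back in the pool it fits at step 4.
No smaller set exists: with zero aborts the deadlock remains.
One survivor order: T_g, T_i, T_f, T_h. Step-by-step check (post-abort pool first):
  pool = (4, 4, 1)
  T_g: need (2, 1, 0) fits (4, 4, 1); releases (0, 0, 2), pool now (4, 4, 3)
  T_i: need (2, 2, 1) fits (4, 4, 3); releases (1, 3, 2), pool now (5, 7, 5)
  T_f: need (3, 5, 4) fits (5, 7, 5); releases (2, 0, 1), pool now (7, 7, 6)
  T_h: need (3, 1, 6) fits (7, 7, 6); releases (3, 2, 1), pool now (10, 9, 7)


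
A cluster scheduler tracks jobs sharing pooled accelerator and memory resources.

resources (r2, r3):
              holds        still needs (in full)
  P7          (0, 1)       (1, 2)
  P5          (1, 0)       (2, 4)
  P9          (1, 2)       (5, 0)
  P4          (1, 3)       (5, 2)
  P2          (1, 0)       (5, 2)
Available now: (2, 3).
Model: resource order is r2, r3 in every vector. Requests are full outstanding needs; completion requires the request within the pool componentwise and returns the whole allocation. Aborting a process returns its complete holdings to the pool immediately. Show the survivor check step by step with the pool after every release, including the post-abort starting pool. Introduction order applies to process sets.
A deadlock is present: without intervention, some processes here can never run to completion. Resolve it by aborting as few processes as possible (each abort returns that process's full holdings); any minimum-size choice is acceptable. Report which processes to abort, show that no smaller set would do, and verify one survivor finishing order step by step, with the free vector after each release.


The answer: abort P9 and P4.
Key observation: P2 had no path to completion before; after the abort of P9 and P4 ((2, 5) returned), step 3 is where it fits.
Why nothing smaller works — every single abort fails: P7 alone leaves P9 blocked (short on r2); P5 alone leaves P9 blocked (short on r2); P9 alone leaves P4 blocked (short on r2); P4 alone leaves P9 blocked (short on r2); P2 alone leaves P9 blocked (short on r2).
One survivor order: P5, P7, P2. Check, step by step (post-abort pool first):
  pool = (4, 8)
  P5: need (2, 4) fits (4, 8); releases (1, 0), pool now (5, 8)
  P7: need (1, 2) fits (5, 8); releases (0, 1), pool now (5, 9)
  P2: need (5, 2) fits (5, 9); releases (1, 0), pool now (6, 9)


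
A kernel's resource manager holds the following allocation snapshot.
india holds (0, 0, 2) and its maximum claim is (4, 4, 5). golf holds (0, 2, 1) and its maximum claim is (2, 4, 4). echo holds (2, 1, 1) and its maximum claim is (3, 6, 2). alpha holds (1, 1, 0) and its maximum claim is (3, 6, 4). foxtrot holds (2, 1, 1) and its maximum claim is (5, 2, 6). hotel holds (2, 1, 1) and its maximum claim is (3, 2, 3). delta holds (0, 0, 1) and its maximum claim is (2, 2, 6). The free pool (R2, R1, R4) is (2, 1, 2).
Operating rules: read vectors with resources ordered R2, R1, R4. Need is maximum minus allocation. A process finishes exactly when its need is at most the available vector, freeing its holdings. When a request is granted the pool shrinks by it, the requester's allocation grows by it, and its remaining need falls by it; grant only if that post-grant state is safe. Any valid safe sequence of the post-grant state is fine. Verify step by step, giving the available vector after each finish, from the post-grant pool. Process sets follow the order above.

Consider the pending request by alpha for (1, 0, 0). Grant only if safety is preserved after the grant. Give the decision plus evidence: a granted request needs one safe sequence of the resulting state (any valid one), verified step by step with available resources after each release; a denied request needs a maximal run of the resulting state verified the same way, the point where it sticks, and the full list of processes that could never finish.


DENY. Granting would leave the state unsafe.
Key observation: after hotel, golf the pool peaks at (3, 4, 4), and each blocked process is short somewhere: india on R2; echo on R1; alpha on R1; foxtrot on R4; delta on R4.
Pretend the grant happened; the run hotel, golf goes as far as possible. Walking it through:
  pool = (1, 1, 2)
  run hotel (needs (1, 1, 2), free (1, 1, 2)); after release of (2, 1, 1) the pool is (3, 2, 3)
  run golf (needs (2, 2, 3), free (3, 2, 3)); after release of (0, 2, 1) the pool is (3, 4, 4)
  blocked: india wants (4, 4, 3), pool (3, 4, 4) — not enough R2
  blocked: echo wants (1, 5, 1), pool (3, 4, 4) — not enough R1
  blocked: alpha wants (1, 5, 4), pool (3, 4, 4) — not enough R1
  blocked: foxtrot wants (3, 1, 5), pool (3, 4, 4) — not enough R4
  blocked: delta wants (2, 2, 5), pool (3, 4, 4) — not enough R4
Post-grant, the permanently blocked set is india, echo, alpha, foxtrot and delta.


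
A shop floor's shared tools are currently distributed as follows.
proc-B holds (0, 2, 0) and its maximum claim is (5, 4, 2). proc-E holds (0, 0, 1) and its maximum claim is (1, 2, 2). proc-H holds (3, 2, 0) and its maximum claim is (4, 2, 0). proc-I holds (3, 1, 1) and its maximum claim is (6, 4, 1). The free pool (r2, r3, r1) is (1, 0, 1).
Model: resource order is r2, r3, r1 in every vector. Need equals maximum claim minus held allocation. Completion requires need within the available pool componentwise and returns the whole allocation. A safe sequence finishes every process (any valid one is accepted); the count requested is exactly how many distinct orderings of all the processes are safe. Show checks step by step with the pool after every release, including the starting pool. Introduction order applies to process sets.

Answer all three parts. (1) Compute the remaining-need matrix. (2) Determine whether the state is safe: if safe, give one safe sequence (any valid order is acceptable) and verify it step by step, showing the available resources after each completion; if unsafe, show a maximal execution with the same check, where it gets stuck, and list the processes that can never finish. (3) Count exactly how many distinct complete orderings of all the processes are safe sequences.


(1) Outstanding need per process (order r2, r3, r1):
  proc-B: (5, 2, 2)
  proc-E: (1, 2, 1)
  proc-H: (1, 0, 0)
  proc-I: (3, 3, 0)
(2) UNSAFE — no complete ordering exists.
Key observation: after proc-H, proc-E the pool peaks at (4, 2, 2), and each blocked process is short somewhere: proc-B on r2; proc-I on r3.
A maximal execution: proc-H, proc-E — then nothing else fits. Step-by-step check:
  pool = (1, 0, 1)
  proc-H needs (1, 0, 0) <= (1, 0, 1) -> finishes; pool += (3, 2, 0) = (4, 2, 1)
  proc-E needs (1, 2, 1) <= (4, 2, 1) -> finishes; pool += (0, 0, 1) = (4, 2, 2)
  proc-B cannot run: need (5, 2, 2) vs free (4, 2, 2) (insufficient r2)
  proc-I cannot run: need (3, 3, 0) vs free (4, 2, 2) (insufficient r3)
Never able to finish: proc-B and proc-I.
(3) Precisely 0 of the possible complete orderings are safe sequences.


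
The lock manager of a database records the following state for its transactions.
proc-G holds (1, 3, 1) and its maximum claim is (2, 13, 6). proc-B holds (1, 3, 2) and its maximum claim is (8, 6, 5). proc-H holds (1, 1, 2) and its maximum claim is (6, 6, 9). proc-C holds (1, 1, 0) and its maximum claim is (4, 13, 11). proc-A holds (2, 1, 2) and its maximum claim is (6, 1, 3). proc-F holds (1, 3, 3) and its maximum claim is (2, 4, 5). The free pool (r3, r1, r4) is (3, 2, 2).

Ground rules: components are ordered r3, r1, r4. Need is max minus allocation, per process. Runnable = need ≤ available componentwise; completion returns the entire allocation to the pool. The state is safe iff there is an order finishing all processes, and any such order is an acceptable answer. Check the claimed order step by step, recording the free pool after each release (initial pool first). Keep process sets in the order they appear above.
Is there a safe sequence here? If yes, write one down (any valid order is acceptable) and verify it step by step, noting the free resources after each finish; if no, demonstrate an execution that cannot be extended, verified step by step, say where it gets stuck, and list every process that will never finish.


The state is SAFE; one workable sequence: proc-F, proc-A, proc-H, proc-B, proc-G, proc-C.
Key observation: the first exact fit in this order is proc-F — it needs (1, 1, 2) with (3, 2, 2) free, meeting a requested resource to the last unit.
Check, step by step:
  pool = (3, 2, 2)
  proc-F needs (1, 1, 2) <= (3, 2, 2) -> finishes; pool += (1, 3, 3) = (4, 5, 5)
  proc-A needs (4, 0, 1) <= (4, 5, 5) -> finishes; pool += (2, 1, 2) = (6, 6, 7)
  proc-H needs (5, 5, 7) <= (6, 6, 7) -> finishes; pool += (1, 1, 2) = (7, 7, 9)
  proc-B needs (7, 3, 3) <= (7, 7, 9) -> finishes; pool += (1, 3, 2) = (8, 10, 11)
  proc-G needs (1, 10, 5) <= (8, 10, 11) -> finishes; pool += (1, 3, 1) = (9, 13, 12)
  proc-C needs (3, 12, 11) <= (9, 13, 12) -> finishes; pool += (1, 1, 0) = (10, 14, 12)


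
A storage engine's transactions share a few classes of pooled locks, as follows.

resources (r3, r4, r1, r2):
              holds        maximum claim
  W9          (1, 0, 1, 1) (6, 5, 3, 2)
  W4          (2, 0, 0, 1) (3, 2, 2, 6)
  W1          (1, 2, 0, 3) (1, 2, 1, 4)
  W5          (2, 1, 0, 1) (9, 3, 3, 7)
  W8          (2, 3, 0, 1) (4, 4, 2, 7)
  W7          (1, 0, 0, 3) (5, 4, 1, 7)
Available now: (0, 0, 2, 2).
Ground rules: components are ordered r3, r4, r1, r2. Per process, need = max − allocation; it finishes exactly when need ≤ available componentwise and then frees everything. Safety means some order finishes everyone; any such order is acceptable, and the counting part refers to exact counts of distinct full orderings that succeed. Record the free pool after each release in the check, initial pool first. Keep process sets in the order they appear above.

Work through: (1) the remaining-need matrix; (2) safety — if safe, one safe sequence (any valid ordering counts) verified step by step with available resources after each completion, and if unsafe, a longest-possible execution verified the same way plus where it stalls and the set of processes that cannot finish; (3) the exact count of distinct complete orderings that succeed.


(1) Remaining need (order r3, r4, r1, r2):
  W9: (5, 5, 2, 1)
  W4: (1, 2, 2, 5)
  W1: (0, 0, 1, 1)
  W5: (7, 2, 3, 6)
  W8: (2, 1, 2, 6)
  W7: (4, 4, 1, 4)
(2) The state is SAFE; one workable sequence: W1, W4, W8, W9, W7, W5.
Key observation: W4 marks the first exact bind of the order: its need (1, 2, 2, 5) fits the free (1, 2, 2, 5) with zero slack on a requested resource.
Verifying each step:
  pool = (0, 0, 2, 2)
  W1: need (0, 0, 1, 1) fits (0, 0, 2, 2); releases (1, 2, 0, 3), pool now (1, 2, 2, 5)
  W4: need (1, 2, 2, 5) fits (1, 2, 2, 5); releases (2, 0, 0, 1), pool now (3, 2, 2, 6)
  W8: need (2, 1, 2, 6) fits (3, 2, 2, 6); releases (2, 3, 0, 1), pool now (5, 5, 2, 7)
  W9: need (5, 5, 2, 1) fits (5, 5, 2, 7); releases (1, 0, 1, 1), pool now (6, 5, 3, 8)
  W7: need (4, 4, 1, 4) fits (6, 5, 3, 8); releases (1, 0, 0, 3), pool now (7, 5, 3, 11)
  W5: need (7, 2, 3, 6) fits (7, 5, 3, 11); releases (2, 1, 0, 1), pool now (9, 6, 3, 12)
(3) Exactly 2 of the possible complete orderings are safe sequences.


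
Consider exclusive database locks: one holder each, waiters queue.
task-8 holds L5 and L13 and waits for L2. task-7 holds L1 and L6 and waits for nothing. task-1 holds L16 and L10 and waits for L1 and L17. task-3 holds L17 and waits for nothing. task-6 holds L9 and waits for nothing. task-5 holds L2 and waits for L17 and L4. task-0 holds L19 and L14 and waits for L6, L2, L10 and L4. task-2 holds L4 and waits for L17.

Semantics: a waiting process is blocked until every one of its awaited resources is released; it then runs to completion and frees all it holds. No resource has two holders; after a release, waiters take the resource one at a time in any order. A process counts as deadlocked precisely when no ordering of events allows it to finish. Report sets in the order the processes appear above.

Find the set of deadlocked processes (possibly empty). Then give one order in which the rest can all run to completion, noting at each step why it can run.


No process is deadlocked.
Key observation: the wait relation is loop-free; peeling off processes with no waits unwinds the whole state.
The rest can finish in the order task-3, task-2, task-5, task-7, task-1, task-6, task-0, task-8.
Check, step by step:
  task-3: no waits; runs immediately, freeing L17
  task-2: everything it awaited (L17) is free; runs, freeing L4
  task-5: everything it awaited (L17 and L4) is free; runs, freeing L2
  task-7: no waits; runs immediately, freeing L1 and L6
  task-1: everything it awaited (L1 and L17) is free; runs, freeing L16 and L10
  task-6: no waits; runs immediately, freeing L9
  task-0: everything it awaited (L6, L2, L10 and L4) is free; runs, freeing L19 and L14
  task-8: everything it awaited (L2) is free; runs, freeing L5 and L13


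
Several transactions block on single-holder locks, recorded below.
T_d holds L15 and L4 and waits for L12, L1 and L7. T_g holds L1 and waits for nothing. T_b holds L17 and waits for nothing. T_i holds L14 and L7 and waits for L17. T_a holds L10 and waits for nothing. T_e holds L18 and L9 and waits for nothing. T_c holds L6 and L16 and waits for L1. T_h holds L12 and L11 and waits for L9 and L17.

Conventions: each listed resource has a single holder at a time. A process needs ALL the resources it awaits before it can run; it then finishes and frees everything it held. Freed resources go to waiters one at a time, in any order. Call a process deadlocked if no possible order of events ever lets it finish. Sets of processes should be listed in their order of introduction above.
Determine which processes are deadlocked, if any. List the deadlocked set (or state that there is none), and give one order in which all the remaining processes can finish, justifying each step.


Nothing here is deadlocked.
Key observation: all waits point, directly or indirectly, at processes that can finish, so nothing is permanently blocked.
A valid finishing order for the others: T_b, T_g, T_i, T_e, T_c, T_h, T_a, T_d.
Step-by-step check:
  run T_b (it waits on nothing); releases L17
  run T_g (it waits on nothing); releases L1
  T_i waits on L17 — all released -> runs and releases L14 and L7
  run T_e (it waits on nothing); releases L18 and L9
  T_c waits on L1 — all released -> runs and releases L6 and L16
  T_h waits on L9 and L17 — all released -> runs and releases L12 and L11
  run T_a (it waits on nothing); releases L10
  T_d waits on L12, L1 and L7 — all released -> runs and releases L15 and L4


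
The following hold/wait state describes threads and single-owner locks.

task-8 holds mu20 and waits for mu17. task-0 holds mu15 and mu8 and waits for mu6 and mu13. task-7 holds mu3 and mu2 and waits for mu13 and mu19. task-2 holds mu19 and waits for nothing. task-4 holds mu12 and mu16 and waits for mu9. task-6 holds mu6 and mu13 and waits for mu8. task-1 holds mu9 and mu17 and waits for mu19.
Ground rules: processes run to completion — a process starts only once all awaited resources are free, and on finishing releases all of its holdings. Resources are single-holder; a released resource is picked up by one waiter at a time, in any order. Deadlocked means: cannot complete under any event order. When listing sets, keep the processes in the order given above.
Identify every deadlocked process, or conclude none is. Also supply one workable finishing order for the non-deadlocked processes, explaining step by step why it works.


Deadlocked: task-0, task-7 and task-6.
Key observation: task-0 -> task-6 -> task-0 is a circular wait — nothing in it can go first; task-7 waits into the deadlock from upstream.
The rest can finish in the order task-2, task-1, task-4, task-8.
Check, step by step:
  run task-2 (it waits on nothing); releases mu19
  task-1: everything it awaited (mu19) is free; runs, freeing mu9 and mu17
  task-4: everything it awaited (mu9) is free; runs, freeing mu12 and mu16
  task-8: everything it awaited (mu17) is free; runs, freeing mu20


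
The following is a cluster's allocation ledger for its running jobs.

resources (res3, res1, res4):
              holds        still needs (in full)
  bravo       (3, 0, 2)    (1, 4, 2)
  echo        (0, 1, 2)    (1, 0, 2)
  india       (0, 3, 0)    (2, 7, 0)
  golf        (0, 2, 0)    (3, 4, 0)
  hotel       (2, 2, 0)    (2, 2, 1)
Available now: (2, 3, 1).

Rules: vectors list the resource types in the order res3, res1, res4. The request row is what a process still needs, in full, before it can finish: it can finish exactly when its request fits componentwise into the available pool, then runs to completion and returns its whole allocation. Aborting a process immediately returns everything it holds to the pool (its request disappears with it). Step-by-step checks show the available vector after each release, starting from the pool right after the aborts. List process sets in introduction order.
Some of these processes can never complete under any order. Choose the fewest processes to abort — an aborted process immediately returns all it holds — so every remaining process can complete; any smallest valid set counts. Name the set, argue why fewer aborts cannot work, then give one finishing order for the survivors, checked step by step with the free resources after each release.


Minimum abort set: echo.
Key observation: no ordering could ever have run bravo before the abort of echo; with (0, 1, 2) back in the pool it fits at step 3.
No smaller set exists: with zero aborts the deadlock remains.
One survivor order: hotel, golf, bravo, india. Check, step by step (post-abort pool first):
  pool = (2, 4, 3)
  hotel: need (2, 2, 1) fits (2, 4, 3); releases (2, 2, 0), pool now (4, 6, 3)
  golf: need (3, 4, 0) fits (4, 6, 3); releases (0, 2, 0), pool now (4, 8, 3)
  bravo: need (1, 4, 2) fits (4, 8, 3); releases (3, 0, 2), pool now (7, 8, 5)
  india: need (2, 7, 0) fits (7, 8, 5); releases (0, 3, 0), pool now (7, 11, 5)


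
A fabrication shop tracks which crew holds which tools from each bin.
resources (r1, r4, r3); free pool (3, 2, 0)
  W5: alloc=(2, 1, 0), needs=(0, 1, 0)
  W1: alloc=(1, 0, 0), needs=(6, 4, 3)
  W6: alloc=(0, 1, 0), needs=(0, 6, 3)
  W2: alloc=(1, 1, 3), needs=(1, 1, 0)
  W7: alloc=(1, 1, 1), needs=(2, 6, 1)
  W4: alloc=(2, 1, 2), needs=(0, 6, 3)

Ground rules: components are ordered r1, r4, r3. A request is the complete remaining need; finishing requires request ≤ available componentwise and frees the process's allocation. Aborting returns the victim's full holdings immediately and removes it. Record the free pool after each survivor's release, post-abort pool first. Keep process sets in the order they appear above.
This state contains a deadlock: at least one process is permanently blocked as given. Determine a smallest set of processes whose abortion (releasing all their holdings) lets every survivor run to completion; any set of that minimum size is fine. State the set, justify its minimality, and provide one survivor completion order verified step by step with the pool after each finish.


Minimum abort set: W7 and W4.
Key observation: W6 could never have finished before the abort; with (3, 2, 3) returned by W7 and W4, it fits at step 3.
No one abort is enough; case by case: W5 alone leaves W6 blocked (short on r4); W1 alone leaves W6 blocked (short on r4); W6 alone leaves W7 blocked (short on r4); W2 alone leaves W6 blocked (short on r4); W7 alone leaves W6 blocked (short on r4); W4 alone leaves W6 blocked (short on r4).
The survivors complete as W2, W5, W6, W1. Step-by-step check (starting from the post-abort pool):
  pool = (6, 4, 3)
  W2: need (1, 1, 0) fits (6, 4, 3); releases (1, 1, 3), pool now (7, 5, 6)
  W5: need (0, 1, 0) fits (7, 5, 6); releases (2, 1, 0), pool now (9, 6, 6)
  W6: need (0, 6, 3) fits (9, 6, 6); releases (0, 1, 0), pool now (9, 7, 6)
  W1: need (6, 4, 3) fits (9, 7, 6); releases (1, 0, 0), pool now (10, 7, 6)


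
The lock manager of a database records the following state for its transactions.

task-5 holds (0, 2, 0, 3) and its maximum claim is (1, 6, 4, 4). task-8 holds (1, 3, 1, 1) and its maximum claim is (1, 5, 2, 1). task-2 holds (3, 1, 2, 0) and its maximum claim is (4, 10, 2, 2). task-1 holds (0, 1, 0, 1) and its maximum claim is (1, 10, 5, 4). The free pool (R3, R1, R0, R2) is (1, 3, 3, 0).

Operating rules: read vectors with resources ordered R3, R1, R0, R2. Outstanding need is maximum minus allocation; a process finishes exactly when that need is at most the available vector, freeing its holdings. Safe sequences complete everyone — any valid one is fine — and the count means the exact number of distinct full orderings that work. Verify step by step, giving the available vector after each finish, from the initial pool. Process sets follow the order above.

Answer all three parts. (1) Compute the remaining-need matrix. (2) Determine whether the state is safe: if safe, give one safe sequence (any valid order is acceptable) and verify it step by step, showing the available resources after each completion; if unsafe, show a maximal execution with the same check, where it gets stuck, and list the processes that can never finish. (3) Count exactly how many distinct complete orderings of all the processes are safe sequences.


(1) Remaining need (order R3, R1, R0, R2):
  task-5: (1, 4, 4, 1)
  task-8: (0, 2, 1, 0)
  task-2: (1, 9, 0, 2)
  task-1: (1, 9, 5, 3)
(2) UNSAFE.
Key observation: even finishing task-8, task-5 leaves just (2, 8, 4, 4) free — too little R1 for any of the remaining processes.
The run task-8, task-5 cannot be extended any further. Step-by-step check:
  pool = (1, 3, 3, 0)
  task-8 needs (0, 2, 1, 0) <= (1, 3, 3, 0) -> finishes; pool += (1, 3, 1, 1) = (2, 6, 4, 1)
  task-5 needs (1, 4, 4, 1) <= (2, 6, 4, 1) -> finishes; pool += (0, 2, 0, 3) = (2, 8, 4, 4)
  task-2 still needs (1, 9, 0, 2) but only (2, 8, 4, 4) is free — short on R1
  task-1 still needs (1, 9, 5, 3) but only (2, 8, 4, 4) is free — short on R1 and R0
Processes that can never finish: task-2 and task-1.
(3) The exact count: 0 of the possible complete orderings are safe sequences.


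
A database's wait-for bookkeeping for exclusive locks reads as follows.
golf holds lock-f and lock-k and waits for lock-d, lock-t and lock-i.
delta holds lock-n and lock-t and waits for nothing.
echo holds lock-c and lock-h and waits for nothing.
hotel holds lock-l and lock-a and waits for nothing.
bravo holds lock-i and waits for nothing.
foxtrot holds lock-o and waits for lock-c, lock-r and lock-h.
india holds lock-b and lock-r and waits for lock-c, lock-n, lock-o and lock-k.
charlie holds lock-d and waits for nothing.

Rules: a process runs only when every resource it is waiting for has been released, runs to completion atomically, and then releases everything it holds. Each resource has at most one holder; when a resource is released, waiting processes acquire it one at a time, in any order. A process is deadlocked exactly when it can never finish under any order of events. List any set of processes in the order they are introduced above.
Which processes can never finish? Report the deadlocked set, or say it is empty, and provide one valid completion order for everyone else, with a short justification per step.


Deadlocked: foxtrot and india.
Key observation: the wait chain closes on itself along foxtrot -> india -> foxtrot; no other process is dragged down with it.
A valid finishing order for the others: echo, bravo, charlie, delta, golf, hotel.
Check, step by step:
  echo waits on nothing -> runs at once and releases lock-c and lock-h
  bravo waits on nothing -> runs at once and releases lock-i
  charlie waits on nothing -> runs at once and releases lock-d
  delta waits on nothing -> runs at once and releases lock-n and lock-t
  golf waits on lock-d, lock-t and lock-i — all released -> runs and releases lock-f and lock-k
  hotel waits on nothing -> runs at once and releases lock-l and lock-a


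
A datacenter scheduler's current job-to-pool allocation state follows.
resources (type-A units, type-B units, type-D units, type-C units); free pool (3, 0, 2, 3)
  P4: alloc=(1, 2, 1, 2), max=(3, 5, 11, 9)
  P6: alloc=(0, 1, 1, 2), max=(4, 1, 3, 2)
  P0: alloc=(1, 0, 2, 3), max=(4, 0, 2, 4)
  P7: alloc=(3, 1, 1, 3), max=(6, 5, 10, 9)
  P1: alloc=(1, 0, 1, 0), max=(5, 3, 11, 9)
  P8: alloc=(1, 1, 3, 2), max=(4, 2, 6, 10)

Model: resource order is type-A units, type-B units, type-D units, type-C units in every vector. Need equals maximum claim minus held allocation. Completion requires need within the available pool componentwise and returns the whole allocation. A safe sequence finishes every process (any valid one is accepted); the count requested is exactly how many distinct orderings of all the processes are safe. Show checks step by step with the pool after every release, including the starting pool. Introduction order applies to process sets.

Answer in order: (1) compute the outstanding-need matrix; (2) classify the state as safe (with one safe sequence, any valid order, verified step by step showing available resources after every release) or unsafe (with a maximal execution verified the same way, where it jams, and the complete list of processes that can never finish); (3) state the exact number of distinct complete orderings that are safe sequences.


(1) Need matrix, components ordered type-A units, type-B units, type-D units, type-C units:
  P4: (2, 3, 10, 7)
  P6: (4, 0, 2, 0)
  P0: (3, 0, 0, 1)
  P7: (3, 4, 9, 6)
  P1: (4, 3, 10, 9)
  P8: (3, 1, 3, 8)
(2) UNSAFE.
Key observation: after P0, P6, P8 complete, (5, 2, 8, 10) is the best the pool ever gets, yet each leftover process wants more type-B units.
A maximal execution: P0, P6, P8 — then nothing else fits. Verifying each step:
  pool = (3, 0, 2, 3)
  P0: need (3, 0, 0, 1) fits (3, 0, 2, 3); releases (1, 0, 2, 3), pool now (4, 0, 4, 6)
  P6: need (4, 0, 2, 0) fits (4, 0, 4, 6); releases (0, 1, 1, 2), pool now (4, 1, 5, 8)
  P8: need (3, 1, 3, 8) fits (4, 1, 5, 8); releases (1, 1, 3, 2), pool now (5, 2, 8, 10)
  P4 still needs (2, 3, 10, 7) but only (5, 2, 8, 10) is free — short on type-B units and type-D units
  P7 still needs (3, 4, 9, 6) but only (5, 2, 8, 10) is free — short on type-B units and type-D units
  P1 still needs (4, 3, 10, 9) but only (5, 2, 8, 10) is free — short on type-B units and type-D units
Never able to finish: P4, P7 and P1.
(3) Precisely 0 of the possible complete orderings are safe sequences.


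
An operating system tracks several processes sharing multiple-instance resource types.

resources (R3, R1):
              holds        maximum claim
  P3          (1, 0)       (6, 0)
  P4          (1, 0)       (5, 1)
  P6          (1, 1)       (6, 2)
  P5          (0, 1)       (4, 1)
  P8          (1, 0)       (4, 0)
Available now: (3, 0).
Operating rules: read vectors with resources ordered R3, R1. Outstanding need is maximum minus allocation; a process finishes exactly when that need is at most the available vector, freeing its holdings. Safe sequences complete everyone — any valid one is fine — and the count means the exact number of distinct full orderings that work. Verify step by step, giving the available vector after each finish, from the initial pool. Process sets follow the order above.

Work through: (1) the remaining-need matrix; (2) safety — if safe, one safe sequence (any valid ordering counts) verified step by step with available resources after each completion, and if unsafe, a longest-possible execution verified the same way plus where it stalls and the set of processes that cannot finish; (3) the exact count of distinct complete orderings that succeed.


(1) Outstanding need per process (order R3, R1):
  P3: (5, 0)
  P4: (4, 1)
  P6: (5, 1)
  P5: (4, 0)
  P8: (3, 0)
(2) The state is SAFE; one workable sequence: P8, P5, P4, P3, P6.
Key observation: the order's first zero-slack moment is P8 ((3, 0) needed, (3, 0) free — a requested resource with nothing to spare).
Verifying each step:
  pool = (3, 0)
  run P8 (needs (3, 0), free (3, 0)); after release of (1, 0) the pool is (4, 0)
  run P5 (needs (4, 0), free (4, 0)); after release of (0, 1) the pool is (4, 1)
  run P4 (needs (4, 1), free (4, 1)); after release of (1, 0) the pool is (5, 1)
  run P3 (needs (5, 0), free (5, 1)); after release of (1, 0) the pool is (6, 1)
  run P6 (needs (5, 1), free (6, 1)); after release of (1, 1) the pool is (7, 2)
(3) Precisely 2 of the possible complete orderings are safe sequences.


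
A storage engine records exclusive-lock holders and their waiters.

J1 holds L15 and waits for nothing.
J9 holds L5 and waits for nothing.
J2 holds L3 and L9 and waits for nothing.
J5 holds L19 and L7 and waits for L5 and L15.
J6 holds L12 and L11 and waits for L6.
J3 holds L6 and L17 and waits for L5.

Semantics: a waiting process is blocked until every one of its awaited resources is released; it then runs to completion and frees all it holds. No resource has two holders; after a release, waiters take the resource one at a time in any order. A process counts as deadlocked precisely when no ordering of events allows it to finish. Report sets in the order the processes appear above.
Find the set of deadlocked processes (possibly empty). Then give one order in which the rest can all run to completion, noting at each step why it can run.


Nothing here is deadlocked.
Key observation: although several processes wait, no cycle exists — each chain bottoms out at a free runner.
One completion order for the rest: J1, J9, J3, J2, J6, J5.
Verifying each step:
  J1: no waits; runs immediately, freeing L15
  J9: no waits; runs immediately, freeing L5
  J3: everything it awaited (L5) is free; runs, freeing L6 and L17
  J2: no waits; runs immediately, freeing L3 and L9
  J6: everything it awaited (L6) is free; runs, freeing L12 and L11
  J5: everything it awaited (L5 and L15) is free; runs, freeing L19 and L7


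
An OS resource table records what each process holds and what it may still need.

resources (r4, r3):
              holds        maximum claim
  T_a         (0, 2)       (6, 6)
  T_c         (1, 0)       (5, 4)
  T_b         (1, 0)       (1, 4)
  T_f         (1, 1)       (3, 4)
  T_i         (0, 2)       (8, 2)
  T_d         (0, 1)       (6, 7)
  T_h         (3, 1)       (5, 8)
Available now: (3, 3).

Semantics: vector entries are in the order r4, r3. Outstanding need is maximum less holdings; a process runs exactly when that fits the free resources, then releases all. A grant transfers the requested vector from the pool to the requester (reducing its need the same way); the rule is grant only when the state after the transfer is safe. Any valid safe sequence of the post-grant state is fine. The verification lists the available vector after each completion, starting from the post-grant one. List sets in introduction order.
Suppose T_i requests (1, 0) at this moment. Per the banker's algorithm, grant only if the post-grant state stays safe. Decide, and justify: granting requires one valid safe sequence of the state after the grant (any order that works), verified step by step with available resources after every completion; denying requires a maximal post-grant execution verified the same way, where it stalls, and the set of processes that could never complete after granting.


DENY — the pretend-granted state is unsafe.
Key observation: after T_f, T_b, T_c the pool peaks at (5, 4), and each blocked process is short somewhere: T_a on r4; T_i on r4; T_d on r4, r3; T_h on r3.
On the post-grant state, T_f, T_b, T_c is a maximal run — nothing extends it. Step-by-step check:
  pool = (2, 3)
  T_f: need (2, 3) fits (2, 3); releases (1, 1), pool now (3, 4)
  T_b: need (0, 4) fits (3, 4); releases (1, 0), pool now (4, 4)
  T_c: need (4, 4) fits (4, 4); releases (1, 0), pool now (5, 4)
  T_a cannot run: need (6, 4) vs free (5, 4) (insufficient r4)
  T_i cannot run: need (7, 0) vs free (5, 4) (insufficient r4)
  T_d cannot run: need (6, 6) vs free (5, 4) (insufficient r4 and r3)
  T_h cannot run: need (2, 7) vs free (5, 4) (insufficient r3)
Processes that could never finish after the grant: T_a, T_i, T_d and T_h.
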